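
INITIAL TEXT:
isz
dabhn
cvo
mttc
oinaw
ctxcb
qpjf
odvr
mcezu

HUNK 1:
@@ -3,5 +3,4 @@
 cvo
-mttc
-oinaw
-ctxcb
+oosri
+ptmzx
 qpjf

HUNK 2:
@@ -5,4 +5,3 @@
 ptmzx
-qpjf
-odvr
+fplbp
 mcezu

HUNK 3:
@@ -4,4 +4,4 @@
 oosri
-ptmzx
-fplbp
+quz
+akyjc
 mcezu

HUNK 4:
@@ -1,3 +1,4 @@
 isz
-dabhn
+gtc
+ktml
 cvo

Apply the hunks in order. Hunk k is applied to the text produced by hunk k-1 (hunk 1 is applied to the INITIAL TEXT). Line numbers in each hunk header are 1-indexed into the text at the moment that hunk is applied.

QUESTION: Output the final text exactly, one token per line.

Answer: isz
gtc
ktml
cvo
oosri
quz
akyjc
mcezu

Derivation:
Hunk 1: at line 3 remove [mttc,oinaw,ctxcb] add [oosri,ptmzx] -> 8 lines: isz dabhn cvo oosri ptmzx qpjf odvr mcezu
Hunk 2: at line 5 remove [qpjf,odvr] add [fplbp] -> 7 lines: isz dabhn cvo oosri ptmzx fplbp mcezu
Hunk 3: at line 4 remove [ptmzx,fplbp] add [quz,akyjc] -> 7 lines: isz dabhn cvo oosri quz akyjc mcezu
Hunk 4: at line 1 remove [dabhn] add [gtc,ktml] -> 8 lines: isz gtc ktml cvo oosri quz akyjc mcezu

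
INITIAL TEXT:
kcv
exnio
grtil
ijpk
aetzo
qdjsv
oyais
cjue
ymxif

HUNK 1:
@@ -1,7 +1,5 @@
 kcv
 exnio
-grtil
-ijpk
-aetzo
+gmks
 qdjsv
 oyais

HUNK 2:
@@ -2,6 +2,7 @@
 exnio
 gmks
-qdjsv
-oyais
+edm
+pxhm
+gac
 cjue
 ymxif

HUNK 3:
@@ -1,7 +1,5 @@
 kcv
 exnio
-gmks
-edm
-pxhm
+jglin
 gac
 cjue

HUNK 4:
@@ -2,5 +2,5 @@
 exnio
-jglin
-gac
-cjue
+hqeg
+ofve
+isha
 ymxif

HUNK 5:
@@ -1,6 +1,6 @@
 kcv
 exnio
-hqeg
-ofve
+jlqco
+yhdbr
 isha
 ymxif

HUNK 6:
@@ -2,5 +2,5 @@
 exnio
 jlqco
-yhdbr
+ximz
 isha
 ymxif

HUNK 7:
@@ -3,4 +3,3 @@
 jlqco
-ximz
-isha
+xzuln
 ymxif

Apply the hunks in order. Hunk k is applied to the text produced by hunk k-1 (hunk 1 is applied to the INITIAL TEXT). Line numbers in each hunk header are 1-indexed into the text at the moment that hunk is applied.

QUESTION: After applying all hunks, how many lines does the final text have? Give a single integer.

Hunk 1: at line 1 remove [grtil,ijpk,aetzo] add [gmks] -> 7 lines: kcv exnio gmks qdjsv oyais cjue ymxif
Hunk 2: at line 2 remove [qdjsv,oyais] add [edm,pxhm,gac] -> 8 lines: kcv exnio gmks edm pxhm gac cjue ymxif
Hunk 3: at line 1 remove [gmks,edm,pxhm] add [jglin] -> 6 lines: kcv exnio jglin gac cjue ymxif
Hunk 4: at line 2 remove [jglin,gac,cjue] add [hqeg,ofve,isha] -> 6 lines: kcv exnio hqeg ofve isha ymxif
Hunk 5: at line 1 remove [hqeg,ofve] add [jlqco,yhdbr] -> 6 lines: kcv exnio jlqco yhdbr isha ymxif
Hunk 6: at line 2 remove [yhdbr] add [ximz] -> 6 lines: kcv exnio jlqco ximz isha ymxif
Hunk 7: at line 3 remove [ximz,isha] add [xzuln] -> 5 lines: kcv exnio jlqco xzuln ymxif
Final line count: 5

Answer: 5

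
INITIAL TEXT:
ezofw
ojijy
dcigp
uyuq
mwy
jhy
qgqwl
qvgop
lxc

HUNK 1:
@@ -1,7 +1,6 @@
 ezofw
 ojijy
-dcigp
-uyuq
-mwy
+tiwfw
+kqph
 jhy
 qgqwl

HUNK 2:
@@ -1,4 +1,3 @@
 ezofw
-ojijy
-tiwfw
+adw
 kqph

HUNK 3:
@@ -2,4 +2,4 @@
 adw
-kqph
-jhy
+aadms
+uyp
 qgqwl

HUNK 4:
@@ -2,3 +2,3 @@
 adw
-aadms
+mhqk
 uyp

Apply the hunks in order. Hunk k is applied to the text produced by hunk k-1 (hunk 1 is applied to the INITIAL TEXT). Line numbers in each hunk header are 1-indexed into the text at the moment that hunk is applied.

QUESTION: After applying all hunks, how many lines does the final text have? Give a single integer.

Hunk 1: at line 1 remove [dcigp,uyuq,mwy] add [tiwfw,kqph] -> 8 lines: ezofw ojijy tiwfw kqph jhy qgqwl qvgop lxc
Hunk 2: at line 1 remove [ojijy,tiwfw] add [adw] -> 7 lines: ezofw adw kqph jhy qgqwl qvgop lxc
Hunk 3: at line 2 remove [kqph,jhy] add [aadms,uyp] -> 7 lines: ezofw adw aadms uyp qgqwl qvgop lxc
Hunk 4: at line 2 remove [aadms] add [mhqk] -> 7 lines: ezofw adw mhqk uyp qgqwl qvgop lxc
Final line count: 7

Answer: 7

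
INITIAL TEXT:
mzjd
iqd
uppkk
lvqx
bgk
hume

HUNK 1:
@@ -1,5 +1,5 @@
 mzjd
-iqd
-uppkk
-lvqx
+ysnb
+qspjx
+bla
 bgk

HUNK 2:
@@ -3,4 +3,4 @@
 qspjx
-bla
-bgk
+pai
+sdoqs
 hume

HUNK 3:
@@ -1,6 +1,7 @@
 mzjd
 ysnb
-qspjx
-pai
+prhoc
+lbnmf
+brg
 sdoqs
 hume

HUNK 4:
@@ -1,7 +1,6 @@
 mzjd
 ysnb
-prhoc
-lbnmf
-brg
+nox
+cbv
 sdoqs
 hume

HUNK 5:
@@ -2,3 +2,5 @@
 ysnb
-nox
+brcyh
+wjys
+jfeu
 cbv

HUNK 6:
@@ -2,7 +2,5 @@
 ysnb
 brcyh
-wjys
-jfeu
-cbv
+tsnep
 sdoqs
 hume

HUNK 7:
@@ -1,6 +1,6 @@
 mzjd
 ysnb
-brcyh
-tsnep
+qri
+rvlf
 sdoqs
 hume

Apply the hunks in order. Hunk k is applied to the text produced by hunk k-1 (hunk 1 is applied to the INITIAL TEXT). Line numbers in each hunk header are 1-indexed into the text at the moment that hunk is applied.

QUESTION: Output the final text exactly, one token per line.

Hunk 1: at line 1 remove [iqd,uppkk,lvqx] add [ysnb,qspjx,bla] -> 6 lines: mzjd ysnb qspjx bla bgk hume
Hunk 2: at line 3 remove [bla,bgk] add [pai,sdoqs] -> 6 lines: mzjd ysnb qspjx pai sdoqs hume
Hunk 3: at line 1 remove [qspjx,pai] add [prhoc,lbnmf,brg] -> 7 lines: mzjd ysnb prhoc lbnmf brg sdoqs hume
Hunk 4: at line 1 remove [prhoc,lbnmf,brg] add [nox,cbv] -> 6 lines: mzjd ysnb nox cbv sdoqs hume
Hunk 5: at line 2 remove [nox] add [brcyh,wjys,jfeu] -> 8 lines: mzjd ysnb brcyh wjys jfeu cbv sdoqs hume
Hunk 6: at line 2 remove [wjys,jfeu,cbv] add [tsnep] -> 6 lines: mzjd ysnb brcyh tsnep sdoqs hume
Hunk 7: at line 1 remove [brcyh,tsnep] add [qri,rvlf] -> 6 lines: mzjd ysnb qri rvlf sdoqs hume

Answer: mzjd
ysnb
qri
rvlf
sdoqs
hume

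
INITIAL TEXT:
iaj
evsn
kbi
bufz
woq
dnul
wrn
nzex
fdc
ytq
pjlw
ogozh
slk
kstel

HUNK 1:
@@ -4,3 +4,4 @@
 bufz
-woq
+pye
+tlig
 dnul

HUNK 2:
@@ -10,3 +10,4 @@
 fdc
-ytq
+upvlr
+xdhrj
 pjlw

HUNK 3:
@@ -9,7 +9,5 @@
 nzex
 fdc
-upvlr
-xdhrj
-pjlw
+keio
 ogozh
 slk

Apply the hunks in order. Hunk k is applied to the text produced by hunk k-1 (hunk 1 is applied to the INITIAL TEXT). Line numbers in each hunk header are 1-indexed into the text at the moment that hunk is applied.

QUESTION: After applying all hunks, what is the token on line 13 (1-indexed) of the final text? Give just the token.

Answer: slk

Derivation:
Hunk 1: at line 4 remove [woq] add [pye,tlig] -> 15 lines: iaj evsn kbi bufz pye tlig dnul wrn nzex fdc ytq pjlw ogozh slk kstel
Hunk 2: at line 10 remove [ytq] add [upvlr,xdhrj] -> 16 lines: iaj evsn kbi bufz pye tlig dnul wrn nzex fdc upvlr xdhrj pjlw ogozh slk kstel
Hunk 3: at line 9 remove [upvlr,xdhrj,pjlw] add [keio] -> 14 lines: iaj evsn kbi bufz pye tlig dnul wrn nzex fdc keio ogozh slk kstel
Final line 13: slk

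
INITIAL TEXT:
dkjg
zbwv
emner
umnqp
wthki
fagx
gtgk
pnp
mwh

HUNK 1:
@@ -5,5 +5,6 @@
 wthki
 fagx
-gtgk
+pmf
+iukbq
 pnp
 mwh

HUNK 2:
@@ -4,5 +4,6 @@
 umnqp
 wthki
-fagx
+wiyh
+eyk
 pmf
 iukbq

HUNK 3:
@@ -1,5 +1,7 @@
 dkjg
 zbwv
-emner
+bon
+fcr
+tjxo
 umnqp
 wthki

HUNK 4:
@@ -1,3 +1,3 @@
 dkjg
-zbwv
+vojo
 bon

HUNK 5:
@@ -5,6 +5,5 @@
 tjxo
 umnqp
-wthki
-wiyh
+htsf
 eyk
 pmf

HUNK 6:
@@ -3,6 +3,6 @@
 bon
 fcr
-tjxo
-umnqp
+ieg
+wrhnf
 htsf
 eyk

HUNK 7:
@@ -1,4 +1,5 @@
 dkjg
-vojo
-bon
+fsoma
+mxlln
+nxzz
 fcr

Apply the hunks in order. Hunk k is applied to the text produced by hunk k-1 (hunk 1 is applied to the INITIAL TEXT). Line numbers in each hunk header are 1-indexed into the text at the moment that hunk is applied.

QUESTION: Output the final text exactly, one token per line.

Hunk 1: at line 5 remove [gtgk] add [pmf,iukbq] -> 10 lines: dkjg zbwv emner umnqp wthki fagx pmf iukbq pnp mwh
Hunk 2: at line 4 remove [fagx] add [wiyh,eyk] -> 11 lines: dkjg zbwv emner umnqp wthki wiyh eyk pmf iukbq pnp mwh
Hunk 3: at line 1 remove [emner] add [bon,fcr,tjxo] -> 13 lines: dkjg zbwv bon fcr tjxo umnqp wthki wiyh eyk pmf iukbq pnp mwh
Hunk 4: at line 1 remove [zbwv] add [vojo] -> 13 lines: dkjg vojo bon fcr tjxo umnqp wthki wiyh eyk pmf iukbq pnp mwh
Hunk 5: at line 5 remove [wthki,wiyh] add [htsf] -> 12 lines: dkjg vojo bon fcr tjxo umnqp htsf eyk pmf iukbq pnp mwh
Hunk 6: at line 3 remove [tjxo,umnqp] add [ieg,wrhnf] -> 12 lines: dkjg vojo bon fcr ieg wrhnf htsf eyk pmf iukbq pnp mwh
Hunk 7: at line 1 remove [vojo,bon] add [fsoma,mxlln,nxzz] -> 13 lines: dkjg fsoma mxlln nxzz fcr ieg wrhnf htsf eyk pmf iukbq pnp mwh

Answer: dkjg
fsoma
mxlln
nxzz
fcr
ieg
wrhnf
htsf
eyk
pmf
iukbq
pnp
mwh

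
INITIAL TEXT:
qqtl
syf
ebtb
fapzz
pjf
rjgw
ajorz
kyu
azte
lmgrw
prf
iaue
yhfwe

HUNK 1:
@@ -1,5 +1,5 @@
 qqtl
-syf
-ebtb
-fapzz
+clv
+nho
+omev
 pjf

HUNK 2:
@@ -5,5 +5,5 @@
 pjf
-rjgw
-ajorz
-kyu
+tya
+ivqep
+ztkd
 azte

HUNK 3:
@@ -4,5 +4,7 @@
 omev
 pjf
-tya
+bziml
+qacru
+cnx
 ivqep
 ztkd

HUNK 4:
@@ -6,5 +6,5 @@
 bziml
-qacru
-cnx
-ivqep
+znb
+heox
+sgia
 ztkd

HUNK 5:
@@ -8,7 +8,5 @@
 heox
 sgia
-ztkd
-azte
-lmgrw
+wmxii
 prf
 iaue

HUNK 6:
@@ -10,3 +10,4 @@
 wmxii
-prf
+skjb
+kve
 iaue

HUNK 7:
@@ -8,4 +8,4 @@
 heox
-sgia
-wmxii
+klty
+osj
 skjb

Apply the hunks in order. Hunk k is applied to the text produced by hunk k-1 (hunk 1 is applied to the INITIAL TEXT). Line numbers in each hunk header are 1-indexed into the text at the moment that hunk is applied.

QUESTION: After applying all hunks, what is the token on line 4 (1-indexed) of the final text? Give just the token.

Hunk 1: at line 1 remove [syf,ebtb,fapzz] add [clv,nho,omev] -> 13 lines: qqtl clv nho omev pjf rjgw ajorz kyu azte lmgrw prf iaue yhfwe
Hunk 2: at line 5 remove [rjgw,ajorz,kyu] add [tya,ivqep,ztkd] -> 13 lines: qqtl clv nho omev pjf tya ivqep ztkd azte lmgrw prf iaue yhfwe
Hunk 3: at line 4 remove [tya] add [bziml,qacru,cnx] -> 15 lines: qqtl clv nho omev pjf bziml qacru cnx ivqep ztkd azte lmgrw prf iaue yhfwe
Hunk 4: at line 6 remove [qacru,cnx,ivqep] add [znb,heox,sgia] -> 15 lines: qqtl clv nho omev pjf bziml znb heox sgia ztkd azte lmgrw prf iaue yhfwe
Hunk 5: at line 8 remove [ztkd,azte,lmgrw] add [wmxii] -> 13 lines: qqtl clv nho omev pjf bziml znb heox sgia wmxii prf iaue yhfwe
Hunk 6: at line 10 remove [prf] add [skjb,kve] -> 14 lines: qqtl clv nho omev pjf bziml znb heox sgia wmxii skjb kve iaue yhfwe
Hunk 7: at line 8 remove [sgia,wmxii] add [klty,osj] -> 14 lines: qqtl clv nho omev pjf bziml znb heox klty osj skjb kve iaue yhfwe
Final line 4: omev

Answer: omev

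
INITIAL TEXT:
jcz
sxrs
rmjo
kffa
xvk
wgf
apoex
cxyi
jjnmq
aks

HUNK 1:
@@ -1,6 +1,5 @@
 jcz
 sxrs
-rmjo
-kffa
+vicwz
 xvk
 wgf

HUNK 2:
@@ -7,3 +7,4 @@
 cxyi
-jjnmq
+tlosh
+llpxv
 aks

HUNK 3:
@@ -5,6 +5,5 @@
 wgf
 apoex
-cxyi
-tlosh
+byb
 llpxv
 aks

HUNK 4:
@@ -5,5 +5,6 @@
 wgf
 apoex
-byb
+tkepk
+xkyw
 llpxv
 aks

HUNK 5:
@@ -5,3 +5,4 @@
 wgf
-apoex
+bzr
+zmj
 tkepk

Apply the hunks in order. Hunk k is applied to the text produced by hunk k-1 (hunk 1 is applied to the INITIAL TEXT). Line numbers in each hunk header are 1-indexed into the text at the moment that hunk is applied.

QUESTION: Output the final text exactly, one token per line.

Answer: jcz
sxrs
vicwz
xvk
wgf
bzr
zmj
tkepk
xkyw
llpxv
aks

Derivation:
Hunk 1: at line 1 remove [rmjo,kffa] add [vicwz] -> 9 lines: jcz sxrs vicwz xvk wgf apoex cxyi jjnmq aks
Hunk 2: at line 7 remove [jjnmq] add [tlosh,llpxv] -> 10 lines: jcz sxrs vicwz xvk wgf apoex cxyi tlosh llpxv aks
Hunk 3: at line 5 remove [cxyi,tlosh] add [byb] -> 9 lines: jcz sxrs vicwz xvk wgf apoex byb llpxv aks
Hunk 4: at line 5 remove [byb] add [tkepk,xkyw] -> 10 lines: jcz sxrs vicwz xvk wgf apoex tkepk xkyw llpxv aks
Hunk 5: at line 5 remove [apoex] add [bzr,zmj] -> 11 lines: jcz sxrs vicwz xvk wgf bzr zmj tkepk xkyw llpxv aks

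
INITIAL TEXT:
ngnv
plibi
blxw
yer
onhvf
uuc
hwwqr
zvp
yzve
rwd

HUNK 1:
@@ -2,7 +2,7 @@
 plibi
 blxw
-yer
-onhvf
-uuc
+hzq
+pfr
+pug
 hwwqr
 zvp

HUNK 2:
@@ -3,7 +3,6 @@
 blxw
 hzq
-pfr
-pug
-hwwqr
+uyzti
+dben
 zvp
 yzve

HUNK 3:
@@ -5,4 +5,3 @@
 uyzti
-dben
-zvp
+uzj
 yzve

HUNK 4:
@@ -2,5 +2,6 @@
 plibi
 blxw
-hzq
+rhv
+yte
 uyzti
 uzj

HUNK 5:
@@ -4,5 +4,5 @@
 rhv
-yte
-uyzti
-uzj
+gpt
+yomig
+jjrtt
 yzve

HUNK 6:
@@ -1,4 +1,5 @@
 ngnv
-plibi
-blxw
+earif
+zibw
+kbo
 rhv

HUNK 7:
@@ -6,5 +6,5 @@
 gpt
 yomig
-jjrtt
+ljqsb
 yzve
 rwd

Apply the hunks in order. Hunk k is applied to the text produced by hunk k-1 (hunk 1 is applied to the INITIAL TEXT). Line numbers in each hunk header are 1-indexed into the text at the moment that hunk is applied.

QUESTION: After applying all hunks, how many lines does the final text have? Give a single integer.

Answer: 10

Derivation:
Hunk 1: at line 2 remove [yer,onhvf,uuc] add [hzq,pfr,pug] -> 10 lines: ngnv plibi blxw hzq pfr pug hwwqr zvp yzve rwd
Hunk 2: at line 3 remove [pfr,pug,hwwqr] add [uyzti,dben] -> 9 lines: ngnv plibi blxw hzq uyzti dben zvp yzve rwd
Hunk 3: at line 5 remove [dben,zvp] add [uzj] -> 8 lines: ngnv plibi blxw hzq uyzti uzj yzve rwd
Hunk 4: at line 2 remove [hzq] add [rhv,yte] -> 9 lines: ngnv plibi blxw rhv yte uyzti uzj yzve rwd
Hunk 5: at line 4 remove [yte,uyzti,uzj] add [gpt,yomig,jjrtt] -> 9 lines: ngnv plibi blxw rhv gpt yomig jjrtt yzve rwd
Hunk 6: at line 1 remove [plibi,blxw] add [earif,zibw,kbo] -> 10 lines: ngnv earif zibw kbo rhv gpt yomig jjrtt yzve rwd
Hunk 7: at line 6 remove [jjrtt] add [ljqsb] -> 10 lines: ngnv earif zibw kbo rhv gpt yomig ljqsb yzve rwd
Final line count: 10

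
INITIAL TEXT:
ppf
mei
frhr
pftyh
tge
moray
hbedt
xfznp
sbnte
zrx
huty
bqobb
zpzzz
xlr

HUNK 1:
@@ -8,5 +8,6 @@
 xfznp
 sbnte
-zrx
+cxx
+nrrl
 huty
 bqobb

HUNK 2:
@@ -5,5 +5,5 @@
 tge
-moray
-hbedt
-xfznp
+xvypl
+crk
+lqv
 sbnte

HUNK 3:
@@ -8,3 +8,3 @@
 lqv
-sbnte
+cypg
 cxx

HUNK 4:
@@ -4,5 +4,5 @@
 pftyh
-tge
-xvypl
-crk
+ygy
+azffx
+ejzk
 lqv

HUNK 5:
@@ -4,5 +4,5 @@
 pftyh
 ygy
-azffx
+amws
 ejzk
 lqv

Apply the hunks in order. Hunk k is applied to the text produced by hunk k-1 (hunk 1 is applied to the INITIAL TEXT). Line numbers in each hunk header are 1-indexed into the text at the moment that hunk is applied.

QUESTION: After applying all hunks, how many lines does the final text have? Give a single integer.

Hunk 1: at line 8 remove [zrx] add [cxx,nrrl] -> 15 lines: ppf mei frhr pftyh tge moray hbedt xfznp sbnte cxx nrrl huty bqobb zpzzz xlr
Hunk 2: at line 5 remove [moray,hbedt,xfznp] add [xvypl,crk,lqv] -> 15 lines: ppf mei frhr pftyh tge xvypl crk lqv sbnte cxx nrrl huty bqobb zpzzz xlr
Hunk 3: at line 8 remove [sbnte] add [cypg] -> 15 lines: ppf mei frhr pftyh tge xvypl crk lqv cypg cxx nrrl huty bqobb zpzzz xlr
Hunk 4: at line 4 remove [tge,xvypl,crk] add [ygy,azffx,ejzk] -> 15 lines: ppf mei frhr pftyh ygy azffx ejzk lqv cypg cxx nrrl huty bqobb zpzzz xlr
Hunk 5: at line 4 remove [azffx] add [amws] -> 15 lines: ppf mei frhr pftyh ygy amws ejzk lqv cypg cxx nrrl huty bqobb zpzzz xlr
Final line count: 15

Answer: 15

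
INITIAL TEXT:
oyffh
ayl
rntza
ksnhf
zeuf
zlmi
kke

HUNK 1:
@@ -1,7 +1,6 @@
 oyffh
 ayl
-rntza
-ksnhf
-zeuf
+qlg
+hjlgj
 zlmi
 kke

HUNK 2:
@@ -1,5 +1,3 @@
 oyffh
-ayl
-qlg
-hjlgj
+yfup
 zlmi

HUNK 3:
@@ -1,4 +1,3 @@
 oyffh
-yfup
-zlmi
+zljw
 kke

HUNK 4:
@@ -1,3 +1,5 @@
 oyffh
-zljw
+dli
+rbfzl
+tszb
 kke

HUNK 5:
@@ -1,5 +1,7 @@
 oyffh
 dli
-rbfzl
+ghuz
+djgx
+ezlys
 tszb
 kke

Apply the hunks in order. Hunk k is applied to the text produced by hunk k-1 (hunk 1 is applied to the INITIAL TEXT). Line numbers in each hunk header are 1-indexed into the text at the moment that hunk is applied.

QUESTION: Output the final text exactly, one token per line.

Hunk 1: at line 1 remove [rntza,ksnhf,zeuf] add [qlg,hjlgj] -> 6 lines: oyffh ayl qlg hjlgj zlmi kke
Hunk 2: at line 1 remove [ayl,qlg,hjlgj] add [yfup] -> 4 lines: oyffh yfup zlmi kke
Hunk 3: at line 1 remove [yfup,zlmi] add [zljw] -> 3 lines: oyffh zljw kke
Hunk 4: at line 1 remove [zljw] add [dli,rbfzl,tszb] -> 5 lines: oyffh dli rbfzl tszb kke
Hunk 5: at line 1 remove [rbfzl] add [ghuz,djgx,ezlys] -> 7 lines: oyffh dli ghuz djgx ezlys tszb kke

Answer: oyffh
dli
ghuz
djgx
ezlys
tszb
kke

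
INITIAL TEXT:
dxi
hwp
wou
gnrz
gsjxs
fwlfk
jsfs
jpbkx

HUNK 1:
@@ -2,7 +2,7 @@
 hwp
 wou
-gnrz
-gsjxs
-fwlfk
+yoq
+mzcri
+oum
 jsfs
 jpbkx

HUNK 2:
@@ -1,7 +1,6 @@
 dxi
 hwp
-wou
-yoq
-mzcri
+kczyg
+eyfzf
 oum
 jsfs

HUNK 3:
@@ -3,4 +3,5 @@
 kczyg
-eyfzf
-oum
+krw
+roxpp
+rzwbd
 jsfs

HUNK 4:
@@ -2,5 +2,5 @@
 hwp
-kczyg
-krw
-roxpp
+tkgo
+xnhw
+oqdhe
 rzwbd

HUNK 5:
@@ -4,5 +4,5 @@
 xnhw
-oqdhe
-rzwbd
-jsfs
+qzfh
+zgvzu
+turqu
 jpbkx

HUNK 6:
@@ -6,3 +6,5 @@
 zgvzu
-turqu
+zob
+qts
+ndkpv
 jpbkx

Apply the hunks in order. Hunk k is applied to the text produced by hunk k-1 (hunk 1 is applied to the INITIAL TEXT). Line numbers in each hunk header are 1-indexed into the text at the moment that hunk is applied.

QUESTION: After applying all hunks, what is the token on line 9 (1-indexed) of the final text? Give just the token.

Answer: ndkpv

Derivation:
Hunk 1: at line 2 remove [gnrz,gsjxs,fwlfk] add [yoq,mzcri,oum] -> 8 lines: dxi hwp wou yoq mzcri oum jsfs jpbkx
Hunk 2: at line 1 remove [wou,yoq,mzcri] add [kczyg,eyfzf] -> 7 lines: dxi hwp kczyg eyfzf oum jsfs jpbkx
Hunk 3: at line 3 remove [eyfzf,oum] add [krw,roxpp,rzwbd] -> 8 lines: dxi hwp kczyg krw roxpp rzwbd jsfs jpbkx
Hunk 4: at line 2 remove [kczyg,krw,roxpp] add [tkgo,xnhw,oqdhe] -> 8 lines: dxi hwp tkgo xnhw oqdhe rzwbd jsfs jpbkx
Hunk 5: at line 4 remove [oqdhe,rzwbd,jsfs] add [qzfh,zgvzu,turqu] -> 8 lines: dxi hwp tkgo xnhw qzfh zgvzu turqu jpbkx
Hunk 6: at line 6 remove [turqu] add [zob,qts,ndkpv] -> 10 lines: dxi hwp tkgo xnhw qzfh zgvzu zob qts ndkpv jpbkx
Final line 9: ndkpv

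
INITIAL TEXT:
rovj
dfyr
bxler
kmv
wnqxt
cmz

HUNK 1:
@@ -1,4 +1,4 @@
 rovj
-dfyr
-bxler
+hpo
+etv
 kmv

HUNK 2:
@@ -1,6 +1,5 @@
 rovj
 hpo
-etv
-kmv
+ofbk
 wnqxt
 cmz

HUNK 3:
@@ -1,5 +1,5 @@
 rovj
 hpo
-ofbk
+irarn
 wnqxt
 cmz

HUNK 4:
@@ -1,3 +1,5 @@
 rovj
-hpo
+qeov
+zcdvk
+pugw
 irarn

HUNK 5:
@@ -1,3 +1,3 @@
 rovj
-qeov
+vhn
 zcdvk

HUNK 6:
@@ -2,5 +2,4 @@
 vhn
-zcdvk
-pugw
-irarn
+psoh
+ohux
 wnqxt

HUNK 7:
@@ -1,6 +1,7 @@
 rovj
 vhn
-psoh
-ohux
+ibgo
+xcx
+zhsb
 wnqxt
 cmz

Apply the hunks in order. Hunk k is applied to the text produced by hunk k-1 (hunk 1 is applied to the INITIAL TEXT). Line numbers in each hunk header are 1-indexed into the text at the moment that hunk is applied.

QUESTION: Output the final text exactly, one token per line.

Answer: rovj
vhn
ibgo
xcx
zhsb
wnqxt
cmz

Derivation:
Hunk 1: at line 1 remove [dfyr,bxler] add [hpo,etv] -> 6 lines: rovj hpo etv kmv wnqxt cmz
Hunk 2: at line 1 remove [etv,kmv] add [ofbk] -> 5 lines: rovj hpo ofbk wnqxt cmz
Hunk 3: at line 1 remove [ofbk] add [irarn] -> 5 lines: rovj hpo irarn wnqxt cmz
Hunk 4: at line 1 remove [hpo] add [qeov,zcdvk,pugw] -> 7 lines: rovj qeov zcdvk pugw irarn wnqxt cmz
Hunk 5: at line 1 remove [qeov] add [vhn] -> 7 lines: rovj vhn zcdvk pugw irarn wnqxt cmz
Hunk 6: at line 2 remove [zcdvk,pugw,irarn] add [psoh,ohux] -> 6 lines: rovj vhn psoh ohux wnqxt cmz
Hunk 7: at line 1 remove [psoh,ohux] add [ibgo,xcx,zhsb] -> 7 lines: rovj vhn ibgo xcx zhsb wnqxt cmz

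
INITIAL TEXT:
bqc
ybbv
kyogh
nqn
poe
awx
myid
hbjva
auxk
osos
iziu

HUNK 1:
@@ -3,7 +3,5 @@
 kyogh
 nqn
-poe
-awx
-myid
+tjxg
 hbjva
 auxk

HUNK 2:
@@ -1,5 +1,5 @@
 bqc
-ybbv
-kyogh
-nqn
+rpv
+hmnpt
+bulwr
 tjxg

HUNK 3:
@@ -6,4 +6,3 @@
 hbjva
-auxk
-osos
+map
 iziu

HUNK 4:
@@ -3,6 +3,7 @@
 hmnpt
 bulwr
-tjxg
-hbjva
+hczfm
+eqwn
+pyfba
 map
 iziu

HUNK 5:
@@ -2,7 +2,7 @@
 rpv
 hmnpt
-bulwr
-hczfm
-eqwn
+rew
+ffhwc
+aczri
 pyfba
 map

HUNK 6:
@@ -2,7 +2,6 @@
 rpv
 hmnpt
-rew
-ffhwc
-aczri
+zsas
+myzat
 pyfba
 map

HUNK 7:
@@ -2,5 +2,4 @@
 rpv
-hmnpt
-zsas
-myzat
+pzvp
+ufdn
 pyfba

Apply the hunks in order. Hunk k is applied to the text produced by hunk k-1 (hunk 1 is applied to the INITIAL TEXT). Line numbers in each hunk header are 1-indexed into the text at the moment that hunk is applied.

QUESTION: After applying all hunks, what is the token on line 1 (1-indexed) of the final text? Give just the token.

Answer: bqc

Derivation:
Hunk 1: at line 3 remove [poe,awx,myid] add [tjxg] -> 9 lines: bqc ybbv kyogh nqn tjxg hbjva auxk osos iziu
Hunk 2: at line 1 remove [ybbv,kyogh,nqn] add [rpv,hmnpt,bulwr] -> 9 lines: bqc rpv hmnpt bulwr tjxg hbjva auxk osos iziu
Hunk 3: at line 6 remove [auxk,osos] add [map] -> 8 lines: bqc rpv hmnpt bulwr tjxg hbjva map iziu
Hunk 4: at line 3 remove [tjxg,hbjva] add [hczfm,eqwn,pyfba] -> 9 lines: bqc rpv hmnpt bulwr hczfm eqwn pyfba map iziu
Hunk 5: at line 2 remove [bulwr,hczfm,eqwn] add [rew,ffhwc,aczri] -> 9 lines: bqc rpv hmnpt rew ffhwc aczri pyfba map iziu
Hunk 6: at line 2 remove [rew,ffhwc,aczri] add [zsas,myzat] -> 8 lines: bqc rpv hmnpt zsas myzat pyfba map iziu
Hunk 7: at line 2 remove [hmnpt,zsas,myzat] add [pzvp,ufdn] -> 7 lines: bqc rpv pzvp ufdn pyfba map iziu
Final line 1: bqc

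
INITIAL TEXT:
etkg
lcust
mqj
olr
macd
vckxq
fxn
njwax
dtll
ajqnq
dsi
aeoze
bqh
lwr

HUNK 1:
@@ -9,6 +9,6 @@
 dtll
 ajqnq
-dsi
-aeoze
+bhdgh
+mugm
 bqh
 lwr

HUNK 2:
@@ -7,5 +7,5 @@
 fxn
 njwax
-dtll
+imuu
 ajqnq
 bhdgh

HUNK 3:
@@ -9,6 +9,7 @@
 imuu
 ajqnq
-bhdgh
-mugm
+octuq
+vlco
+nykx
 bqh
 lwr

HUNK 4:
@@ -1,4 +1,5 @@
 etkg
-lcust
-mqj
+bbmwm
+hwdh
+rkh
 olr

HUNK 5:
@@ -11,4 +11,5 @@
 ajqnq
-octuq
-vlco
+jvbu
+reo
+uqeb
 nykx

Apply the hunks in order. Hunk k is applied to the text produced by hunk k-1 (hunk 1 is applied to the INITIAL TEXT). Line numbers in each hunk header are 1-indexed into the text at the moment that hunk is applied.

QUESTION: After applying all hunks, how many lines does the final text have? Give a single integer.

Answer: 17

Derivation:
Hunk 1: at line 9 remove [dsi,aeoze] add [bhdgh,mugm] -> 14 lines: etkg lcust mqj olr macd vckxq fxn njwax dtll ajqnq bhdgh mugm bqh lwr
Hunk 2: at line 7 remove [dtll] add [imuu] -> 14 lines: etkg lcust mqj olr macd vckxq fxn njwax imuu ajqnq bhdgh mugm bqh lwr
Hunk 3: at line 9 remove [bhdgh,mugm] add [octuq,vlco,nykx] -> 15 lines: etkg lcust mqj olr macd vckxq fxn njwax imuu ajqnq octuq vlco nykx bqh lwr
Hunk 4: at line 1 remove [lcust,mqj] add [bbmwm,hwdh,rkh] -> 16 lines: etkg bbmwm hwdh rkh olr macd vckxq fxn njwax imuu ajqnq octuq vlco nykx bqh lwr
Hunk 5: at line 11 remove [octuq,vlco] add [jvbu,reo,uqeb] -> 17 lines: etkg bbmwm hwdh rkh olr macd vckxq fxn njwax imuu ajqnq jvbu reo uqeb nykx bqh lwr
Final line count: 17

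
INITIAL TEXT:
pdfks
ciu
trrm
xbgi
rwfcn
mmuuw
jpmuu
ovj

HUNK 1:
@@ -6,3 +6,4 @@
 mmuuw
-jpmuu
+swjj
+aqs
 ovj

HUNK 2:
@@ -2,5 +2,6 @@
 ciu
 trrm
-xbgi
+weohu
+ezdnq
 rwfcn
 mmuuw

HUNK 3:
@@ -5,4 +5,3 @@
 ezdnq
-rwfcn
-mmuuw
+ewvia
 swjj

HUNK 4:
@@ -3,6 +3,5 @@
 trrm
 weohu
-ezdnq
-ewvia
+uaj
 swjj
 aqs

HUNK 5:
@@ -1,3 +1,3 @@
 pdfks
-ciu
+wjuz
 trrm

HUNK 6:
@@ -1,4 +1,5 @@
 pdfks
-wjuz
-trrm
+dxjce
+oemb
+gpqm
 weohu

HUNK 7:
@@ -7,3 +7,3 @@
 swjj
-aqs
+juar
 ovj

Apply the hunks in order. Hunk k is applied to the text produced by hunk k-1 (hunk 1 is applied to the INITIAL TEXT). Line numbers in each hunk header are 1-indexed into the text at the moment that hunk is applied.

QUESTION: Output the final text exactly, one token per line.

Hunk 1: at line 6 remove [jpmuu] add [swjj,aqs] -> 9 lines: pdfks ciu trrm xbgi rwfcn mmuuw swjj aqs ovj
Hunk 2: at line 2 remove [xbgi] add [weohu,ezdnq] -> 10 lines: pdfks ciu trrm weohu ezdnq rwfcn mmuuw swjj aqs ovj
Hunk 3: at line 5 remove [rwfcn,mmuuw] add [ewvia] -> 9 lines: pdfks ciu trrm weohu ezdnq ewvia swjj aqs ovj
Hunk 4: at line 3 remove [ezdnq,ewvia] add [uaj] -> 8 lines: pdfks ciu trrm weohu uaj swjj aqs ovj
Hunk 5: at line 1 remove [ciu] add [wjuz] -> 8 lines: pdfks wjuz trrm weohu uaj swjj aqs ovj
Hunk 6: at line 1 remove [wjuz,trrm] add [dxjce,oemb,gpqm] -> 9 lines: pdfks dxjce oemb gpqm weohu uaj swjj aqs ovj
Hunk 7: at line 7 remove [aqs] add [juar] -> 9 lines: pdfks dxjce oemb gpqm weohu uaj swjj juar ovj

Answer: pdfks
dxjce
oemb
gpqm
weohu
uaj
swjj
juar
ovj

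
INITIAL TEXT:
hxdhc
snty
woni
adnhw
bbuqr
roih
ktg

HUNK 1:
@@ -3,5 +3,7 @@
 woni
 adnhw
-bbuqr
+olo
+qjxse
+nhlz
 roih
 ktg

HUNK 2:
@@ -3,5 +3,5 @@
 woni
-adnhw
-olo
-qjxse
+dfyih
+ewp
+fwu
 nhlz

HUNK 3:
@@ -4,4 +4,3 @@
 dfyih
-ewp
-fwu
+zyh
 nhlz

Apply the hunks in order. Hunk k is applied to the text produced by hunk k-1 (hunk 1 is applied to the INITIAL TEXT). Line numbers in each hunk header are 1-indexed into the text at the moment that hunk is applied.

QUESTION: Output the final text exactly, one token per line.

Answer: hxdhc
snty
woni
dfyih
zyh
nhlz
roih
ktg

Derivation:
Hunk 1: at line 3 remove [bbuqr] add [olo,qjxse,nhlz] -> 9 lines: hxdhc snty woni adnhw olo qjxse nhlz roih ktg
Hunk 2: at line 3 remove [adnhw,olo,qjxse] add [dfyih,ewp,fwu] -> 9 lines: hxdhc snty woni dfyih ewp fwu nhlz roih ktg
Hunk 3: at line 4 remove [ewp,fwu] add [zyh] -> 8 lines: hxdhc snty woni dfyih zyh nhlz roih ktg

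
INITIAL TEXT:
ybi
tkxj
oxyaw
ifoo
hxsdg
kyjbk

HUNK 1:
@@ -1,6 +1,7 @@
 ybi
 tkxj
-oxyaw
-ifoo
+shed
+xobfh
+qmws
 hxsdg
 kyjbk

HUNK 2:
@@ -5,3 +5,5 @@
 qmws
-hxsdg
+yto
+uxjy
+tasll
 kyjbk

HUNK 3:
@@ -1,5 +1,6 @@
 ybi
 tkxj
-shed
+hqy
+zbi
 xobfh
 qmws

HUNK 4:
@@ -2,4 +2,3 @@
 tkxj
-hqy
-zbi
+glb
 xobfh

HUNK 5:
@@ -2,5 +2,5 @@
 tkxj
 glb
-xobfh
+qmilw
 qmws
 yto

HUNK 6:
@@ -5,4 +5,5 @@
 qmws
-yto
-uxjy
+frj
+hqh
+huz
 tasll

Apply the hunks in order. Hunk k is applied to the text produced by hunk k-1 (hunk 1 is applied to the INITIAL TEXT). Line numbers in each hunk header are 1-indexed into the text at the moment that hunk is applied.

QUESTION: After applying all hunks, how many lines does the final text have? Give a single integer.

Answer: 10

Derivation:
Hunk 1: at line 1 remove [oxyaw,ifoo] add [shed,xobfh,qmws] -> 7 lines: ybi tkxj shed xobfh qmws hxsdg kyjbk
Hunk 2: at line 5 remove [hxsdg] add [yto,uxjy,tasll] -> 9 lines: ybi tkxj shed xobfh qmws yto uxjy tasll kyjbk
Hunk 3: at line 1 remove [shed] add [hqy,zbi] -> 10 lines: ybi tkxj hqy zbi xobfh qmws yto uxjy tasll kyjbk
Hunk 4: at line 2 remove [hqy,zbi] add [glb] -> 9 lines: ybi tkxj glb xobfh qmws yto uxjy tasll kyjbk
Hunk 5: at line 2 remove [xobfh] add [qmilw] -> 9 lines: ybi tkxj glb qmilw qmws yto uxjy tasll kyjbk
Hunk 6: at line 5 remove [yto,uxjy] add [frj,hqh,huz] -> 10 lines: ybi tkxj glb qmilw qmws frj hqh huz tasll kyjbk
Final line count: 10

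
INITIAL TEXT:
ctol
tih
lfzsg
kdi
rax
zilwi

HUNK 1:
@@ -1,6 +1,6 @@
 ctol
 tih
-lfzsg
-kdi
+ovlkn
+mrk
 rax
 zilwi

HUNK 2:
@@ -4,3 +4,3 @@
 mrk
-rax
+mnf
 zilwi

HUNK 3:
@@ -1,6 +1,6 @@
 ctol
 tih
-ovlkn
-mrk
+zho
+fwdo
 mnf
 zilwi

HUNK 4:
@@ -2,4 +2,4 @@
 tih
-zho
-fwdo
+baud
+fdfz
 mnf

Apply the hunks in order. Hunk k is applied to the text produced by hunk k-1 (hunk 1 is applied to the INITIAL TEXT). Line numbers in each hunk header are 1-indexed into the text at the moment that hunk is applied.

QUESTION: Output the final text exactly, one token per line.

Answer: ctol
tih
baud
fdfz
mnf
zilwi

Derivation:
Hunk 1: at line 1 remove [lfzsg,kdi] add [ovlkn,mrk] -> 6 lines: ctol tih ovlkn mrk rax zilwi
Hunk 2: at line 4 remove [rax] add [mnf] -> 6 lines: ctol tih ovlkn mrk mnf zilwi
Hunk 3: at line 1 remove [ovlkn,mrk] add [zho,fwdo] -> 6 lines: ctol tih zho fwdo mnf zilwi
Hunk 4: at line 2 remove [zho,fwdo] add [baud,fdfz] -> 6 lines: ctol tih baud fdfz mnf zilwi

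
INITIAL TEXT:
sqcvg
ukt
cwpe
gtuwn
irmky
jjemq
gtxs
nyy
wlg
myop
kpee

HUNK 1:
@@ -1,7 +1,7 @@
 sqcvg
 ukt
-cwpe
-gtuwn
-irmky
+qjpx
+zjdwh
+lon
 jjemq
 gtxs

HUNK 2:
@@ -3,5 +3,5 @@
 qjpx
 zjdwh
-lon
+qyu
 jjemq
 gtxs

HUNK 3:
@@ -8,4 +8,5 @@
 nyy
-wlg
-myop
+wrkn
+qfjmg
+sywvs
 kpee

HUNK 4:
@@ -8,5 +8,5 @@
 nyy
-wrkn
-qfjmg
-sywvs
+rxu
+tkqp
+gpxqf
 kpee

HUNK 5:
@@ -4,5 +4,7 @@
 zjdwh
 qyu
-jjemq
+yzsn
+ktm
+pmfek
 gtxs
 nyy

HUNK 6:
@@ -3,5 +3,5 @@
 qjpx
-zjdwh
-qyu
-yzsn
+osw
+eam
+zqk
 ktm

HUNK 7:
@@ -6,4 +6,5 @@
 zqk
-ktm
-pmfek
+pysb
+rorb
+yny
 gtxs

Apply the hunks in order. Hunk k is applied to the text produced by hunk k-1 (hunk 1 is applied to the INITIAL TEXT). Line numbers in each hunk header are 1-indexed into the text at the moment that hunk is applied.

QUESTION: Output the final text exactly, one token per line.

Hunk 1: at line 1 remove [cwpe,gtuwn,irmky] add [qjpx,zjdwh,lon] -> 11 lines: sqcvg ukt qjpx zjdwh lon jjemq gtxs nyy wlg myop kpee
Hunk 2: at line 3 remove [lon] add [qyu] -> 11 lines: sqcvg ukt qjpx zjdwh qyu jjemq gtxs nyy wlg myop kpee
Hunk 3: at line 8 remove [wlg,myop] add [wrkn,qfjmg,sywvs] -> 12 lines: sqcvg ukt qjpx zjdwh qyu jjemq gtxs nyy wrkn qfjmg sywvs kpee
Hunk 4: at line 8 remove [wrkn,qfjmg,sywvs] add [rxu,tkqp,gpxqf] -> 12 lines: sqcvg ukt qjpx zjdwh qyu jjemq gtxs nyy rxu tkqp gpxqf kpee
Hunk 5: at line 4 remove [jjemq] add [yzsn,ktm,pmfek] -> 14 lines: sqcvg ukt qjpx zjdwh qyu yzsn ktm pmfek gtxs nyy rxu tkqp gpxqf kpee
Hunk 6: at line 3 remove [zjdwh,qyu,yzsn] add [osw,eam,zqk] -> 14 lines: sqcvg ukt qjpx osw eam zqk ktm pmfek gtxs nyy rxu tkqp gpxqf kpee
Hunk 7: at line 6 remove [ktm,pmfek] add [pysb,rorb,yny] -> 15 lines: sqcvg ukt qjpx osw eam zqk pysb rorb yny gtxs nyy rxu tkqp gpxqf kpee

Answer: sqcvg
ukt
qjpx
osw
eam
zqk
pysb
rorb
yny
gtxs
nyy
rxu
tkqp
gpxqf
kpee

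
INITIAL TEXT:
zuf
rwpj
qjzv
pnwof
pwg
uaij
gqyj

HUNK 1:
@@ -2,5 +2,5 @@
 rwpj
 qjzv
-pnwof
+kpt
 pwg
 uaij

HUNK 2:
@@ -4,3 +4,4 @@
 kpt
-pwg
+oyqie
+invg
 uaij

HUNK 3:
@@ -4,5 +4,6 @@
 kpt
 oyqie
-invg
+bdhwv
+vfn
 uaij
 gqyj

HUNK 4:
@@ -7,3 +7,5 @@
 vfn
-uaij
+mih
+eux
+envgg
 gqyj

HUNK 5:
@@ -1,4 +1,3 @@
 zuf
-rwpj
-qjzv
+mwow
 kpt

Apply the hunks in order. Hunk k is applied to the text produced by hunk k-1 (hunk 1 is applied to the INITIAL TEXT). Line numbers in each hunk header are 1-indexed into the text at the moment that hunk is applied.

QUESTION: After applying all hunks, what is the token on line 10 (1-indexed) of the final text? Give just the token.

Answer: gqyj

Derivation:
Hunk 1: at line 2 remove [pnwof] add [kpt] -> 7 lines: zuf rwpj qjzv kpt pwg uaij gqyj
Hunk 2: at line 4 remove [pwg] add [oyqie,invg] -> 8 lines: zuf rwpj qjzv kpt oyqie invg uaij gqyj
Hunk 3: at line 4 remove [invg] add [bdhwv,vfn] -> 9 lines: zuf rwpj qjzv kpt oyqie bdhwv vfn uaij gqyj
Hunk 4: at line 7 remove [uaij] add [mih,eux,envgg] -> 11 lines: zuf rwpj qjzv kpt oyqie bdhwv vfn mih eux envgg gqyj
Hunk 5: at line 1 remove [rwpj,qjzv] add [mwow] -> 10 lines: zuf mwow kpt oyqie bdhwv vfn mih eux envgg gqyj
Final line 10: gqyj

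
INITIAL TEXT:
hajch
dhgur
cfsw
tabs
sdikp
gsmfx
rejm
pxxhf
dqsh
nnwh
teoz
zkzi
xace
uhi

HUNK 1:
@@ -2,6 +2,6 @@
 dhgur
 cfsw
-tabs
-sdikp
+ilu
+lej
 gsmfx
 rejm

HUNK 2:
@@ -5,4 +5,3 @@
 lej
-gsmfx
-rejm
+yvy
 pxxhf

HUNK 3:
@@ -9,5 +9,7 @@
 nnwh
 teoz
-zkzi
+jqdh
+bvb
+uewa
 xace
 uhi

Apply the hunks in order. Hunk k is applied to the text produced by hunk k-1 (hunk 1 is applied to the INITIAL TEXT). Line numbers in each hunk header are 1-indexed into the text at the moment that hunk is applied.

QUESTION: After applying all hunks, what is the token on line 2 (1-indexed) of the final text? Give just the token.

Answer: dhgur

Derivation:
Hunk 1: at line 2 remove [tabs,sdikp] add [ilu,lej] -> 14 lines: hajch dhgur cfsw ilu lej gsmfx rejm pxxhf dqsh nnwh teoz zkzi xace uhi
Hunk 2: at line 5 remove [gsmfx,rejm] add [yvy] -> 13 lines: hajch dhgur cfsw ilu lej yvy pxxhf dqsh nnwh teoz zkzi xace uhi
Hunk 3: at line 9 remove [zkzi] add [jqdh,bvb,uewa] -> 15 lines: hajch dhgur cfsw ilu lej yvy pxxhf dqsh nnwh teoz jqdh bvb uewa xace uhi
Final line 2: dhgur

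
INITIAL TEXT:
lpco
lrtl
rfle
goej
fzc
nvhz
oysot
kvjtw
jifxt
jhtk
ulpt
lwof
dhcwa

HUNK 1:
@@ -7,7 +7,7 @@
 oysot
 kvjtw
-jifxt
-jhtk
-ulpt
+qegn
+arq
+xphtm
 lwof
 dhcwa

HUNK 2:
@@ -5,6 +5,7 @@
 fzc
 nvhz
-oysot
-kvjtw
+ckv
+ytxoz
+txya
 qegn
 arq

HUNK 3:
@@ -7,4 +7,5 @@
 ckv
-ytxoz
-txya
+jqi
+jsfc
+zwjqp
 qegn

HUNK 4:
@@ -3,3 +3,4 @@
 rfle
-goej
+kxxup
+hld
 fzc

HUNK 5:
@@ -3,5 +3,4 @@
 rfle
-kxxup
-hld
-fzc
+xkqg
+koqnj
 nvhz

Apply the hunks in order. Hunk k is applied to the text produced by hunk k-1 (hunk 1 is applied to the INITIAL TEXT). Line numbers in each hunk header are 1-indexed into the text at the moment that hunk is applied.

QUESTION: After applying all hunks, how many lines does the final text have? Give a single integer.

Answer: 15

Derivation:
Hunk 1: at line 7 remove [jifxt,jhtk,ulpt] add [qegn,arq,xphtm] -> 13 lines: lpco lrtl rfle goej fzc nvhz oysot kvjtw qegn arq xphtm lwof dhcwa
Hunk 2: at line 5 remove [oysot,kvjtw] add [ckv,ytxoz,txya] -> 14 lines: lpco lrtl rfle goej fzc nvhz ckv ytxoz txya qegn arq xphtm lwof dhcwa
Hunk 3: at line 7 remove [ytxoz,txya] add [jqi,jsfc,zwjqp] -> 15 lines: lpco lrtl rfle goej fzc nvhz ckv jqi jsfc zwjqp qegn arq xphtm lwof dhcwa
Hunk 4: at line 3 remove [goej] add [kxxup,hld] -> 16 lines: lpco lrtl rfle kxxup hld fzc nvhz ckv jqi jsfc zwjqp qegn arq xphtm lwof dhcwa
Hunk 5: at line 3 remove [kxxup,hld,fzc] add [xkqg,koqnj] -> 15 lines: lpco lrtl rfle xkqg koqnj nvhz ckv jqi jsfc zwjqp qegn arq xphtm lwof dhcwa
Final line count: 15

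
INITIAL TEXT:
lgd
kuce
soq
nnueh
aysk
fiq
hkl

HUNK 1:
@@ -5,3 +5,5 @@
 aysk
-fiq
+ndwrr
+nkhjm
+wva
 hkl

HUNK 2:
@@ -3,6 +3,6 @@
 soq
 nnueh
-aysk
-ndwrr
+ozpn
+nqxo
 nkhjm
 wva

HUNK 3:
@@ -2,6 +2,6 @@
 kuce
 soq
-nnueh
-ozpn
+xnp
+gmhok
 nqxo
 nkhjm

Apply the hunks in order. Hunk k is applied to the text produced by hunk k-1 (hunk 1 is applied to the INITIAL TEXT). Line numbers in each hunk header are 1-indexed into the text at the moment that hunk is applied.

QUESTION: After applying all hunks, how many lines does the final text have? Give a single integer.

Hunk 1: at line 5 remove [fiq] add [ndwrr,nkhjm,wva] -> 9 lines: lgd kuce soq nnueh aysk ndwrr nkhjm wva hkl
Hunk 2: at line 3 remove [aysk,ndwrr] add [ozpn,nqxo] -> 9 lines: lgd kuce soq nnueh ozpn nqxo nkhjm wva hkl
Hunk 3: at line 2 remove [nnueh,ozpn] add [xnp,gmhok] -> 9 lines: lgd kuce soq xnp gmhok nqxo nkhjm wva hkl
Final line count: 9

Answer: 9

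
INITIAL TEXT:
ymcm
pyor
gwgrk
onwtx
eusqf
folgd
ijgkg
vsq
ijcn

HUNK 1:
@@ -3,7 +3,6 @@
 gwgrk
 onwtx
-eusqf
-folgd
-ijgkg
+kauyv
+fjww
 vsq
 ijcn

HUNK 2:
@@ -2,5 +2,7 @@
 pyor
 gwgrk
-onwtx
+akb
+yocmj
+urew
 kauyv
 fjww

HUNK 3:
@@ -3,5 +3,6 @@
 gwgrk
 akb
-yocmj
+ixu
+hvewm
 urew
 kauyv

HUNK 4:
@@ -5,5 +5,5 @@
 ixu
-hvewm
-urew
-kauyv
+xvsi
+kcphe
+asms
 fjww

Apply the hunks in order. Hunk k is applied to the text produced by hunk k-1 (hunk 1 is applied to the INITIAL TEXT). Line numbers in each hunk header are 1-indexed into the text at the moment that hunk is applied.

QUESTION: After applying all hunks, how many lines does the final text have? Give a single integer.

Answer: 11

Derivation:
Hunk 1: at line 3 remove [eusqf,folgd,ijgkg] add [kauyv,fjww] -> 8 lines: ymcm pyor gwgrk onwtx kauyv fjww vsq ijcn
Hunk 2: at line 2 remove [onwtx] add [akb,yocmj,urew] -> 10 lines: ymcm pyor gwgrk akb yocmj urew kauyv fjww vsq ijcn
Hunk 3: at line 3 remove [yocmj] add [ixu,hvewm] -> 11 lines: ymcm pyor gwgrk akb ixu hvewm urew kauyv fjww vsq ijcn
Hunk 4: at line 5 remove [hvewm,urew,kauyv] add [xvsi,kcphe,asms] -> 11 lines: ymcm pyor gwgrk akb ixu xvsi kcphe asms fjww vsq ijcn
Final line count: 11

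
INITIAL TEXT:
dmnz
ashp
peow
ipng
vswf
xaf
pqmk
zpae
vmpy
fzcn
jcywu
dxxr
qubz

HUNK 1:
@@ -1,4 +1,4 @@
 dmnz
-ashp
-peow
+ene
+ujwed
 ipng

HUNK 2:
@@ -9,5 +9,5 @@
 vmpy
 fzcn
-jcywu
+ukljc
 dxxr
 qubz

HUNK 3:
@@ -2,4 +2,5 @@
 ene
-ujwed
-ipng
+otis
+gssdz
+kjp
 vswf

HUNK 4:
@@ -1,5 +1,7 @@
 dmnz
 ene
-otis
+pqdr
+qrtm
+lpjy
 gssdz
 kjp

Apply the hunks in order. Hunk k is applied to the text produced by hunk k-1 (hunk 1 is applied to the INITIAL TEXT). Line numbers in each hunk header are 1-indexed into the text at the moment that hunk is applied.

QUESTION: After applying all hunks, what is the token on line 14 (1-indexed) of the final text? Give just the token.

Answer: ukljc

Derivation:
Hunk 1: at line 1 remove [ashp,peow] add [ene,ujwed] -> 13 lines: dmnz ene ujwed ipng vswf xaf pqmk zpae vmpy fzcn jcywu dxxr qubz
Hunk 2: at line 9 remove [jcywu] add [ukljc] -> 13 lines: dmnz ene ujwed ipng vswf xaf pqmk zpae vmpy fzcn ukljc dxxr qubz
Hunk 3: at line 2 remove [ujwed,ipng] add [otis,gssdz,kjp] -> 14 lines: dmnz ene otis gssdz kjp vswf xaf pqmk zpae vmpy fzcn ukljc dxxr qubz
Hunk 4: at line 1 remove [otis] add [pqdr,qrtm,lpjy] -> 16 lines: dmnz ene pqdr qrtm lpjy gssdz kjp vswf xaf pqmk zpae vmpy fzcn ukljc dxxr qubz
Final line 14: ukljc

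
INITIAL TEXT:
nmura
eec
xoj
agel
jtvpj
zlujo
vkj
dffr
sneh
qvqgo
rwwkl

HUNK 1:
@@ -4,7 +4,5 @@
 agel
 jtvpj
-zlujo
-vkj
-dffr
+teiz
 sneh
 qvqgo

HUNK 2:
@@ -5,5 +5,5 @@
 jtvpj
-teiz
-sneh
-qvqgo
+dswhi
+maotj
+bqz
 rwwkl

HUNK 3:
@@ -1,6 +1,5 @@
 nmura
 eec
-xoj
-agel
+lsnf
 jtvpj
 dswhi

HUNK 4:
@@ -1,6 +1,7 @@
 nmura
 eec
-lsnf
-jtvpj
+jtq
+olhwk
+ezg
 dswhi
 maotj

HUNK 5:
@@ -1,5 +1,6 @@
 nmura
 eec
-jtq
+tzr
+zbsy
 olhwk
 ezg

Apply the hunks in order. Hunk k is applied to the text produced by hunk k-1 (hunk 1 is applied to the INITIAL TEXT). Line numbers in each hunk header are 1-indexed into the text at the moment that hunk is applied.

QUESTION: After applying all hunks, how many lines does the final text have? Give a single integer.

Hunk 1: at line 4 remove [zlujo,vkj,dffr] add [teiz] -> 9 lines: nmura eec xoj agel jtvpj teiz sneh qvqgo rwwkl
Hunk 2: at line 5 remove [teiz,sneh,qvqgo] add [dswhi,maotj,bqz] -> 9 lines: nmura eec xoj agel jtvpj dswhi maotj bqz rwwkl
Hunk 3: at line 1 remove [xoj,agel] add [lsnf] -> 8 lines: nmura eec lsnf jtvpj dswhi maotj bqz rwwkl
Hunk 4: at line 1 remove [lsnf,jtvpj] add [jtq,olhwk,ezg] -> 9 lines: nmura eec jtq olhwk ezg dswhi maotj bqz rwwkl
Hunk 5: at line 1 remove [jtq] add [tzr,zbsy] -> 10 lines: nmura eec tzr zbsy olhwk ezg dswhi maotj bqz rwwkl
Final line count: 10

Answer: 10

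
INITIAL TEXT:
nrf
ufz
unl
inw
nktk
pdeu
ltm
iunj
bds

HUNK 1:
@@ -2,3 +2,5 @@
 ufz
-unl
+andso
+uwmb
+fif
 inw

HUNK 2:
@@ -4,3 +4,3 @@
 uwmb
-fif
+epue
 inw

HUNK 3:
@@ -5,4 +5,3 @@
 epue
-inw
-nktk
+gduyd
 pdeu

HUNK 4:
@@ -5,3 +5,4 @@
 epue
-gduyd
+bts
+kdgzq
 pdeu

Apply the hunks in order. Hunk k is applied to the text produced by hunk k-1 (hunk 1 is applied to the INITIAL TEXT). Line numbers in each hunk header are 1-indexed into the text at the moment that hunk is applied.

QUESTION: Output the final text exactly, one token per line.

Hunk 1: at line 2 remove [unl] add [andso,uwmb,fif] -> 11 lines: nrf ufz andso uwmb fif inw nktk pdeu ltm iunj bds
Hunk 2: at line 4 remove [fif] add [epue] -> 11 lines: nrf ufz andso uwmb epue inw nktk pdeu ltm iunj bds
Hunk 3: at line 5 remove [inw,nktk] add [gduyd] -> 10 lines: nrf ufz andso uwmb epue gduyd pdeu ltm iunj bds
Hunk 4: at line 5 remove [gduyd] add [bts,kdgzq] -> 11 lines: nrf ufz andso uwmb epue bts kdgzq pdeu ltm iunj bds

Answer: nrf
ufz
andso
uwmb
epue
bts
kdgzq
pdeu
ltm
iunj
bds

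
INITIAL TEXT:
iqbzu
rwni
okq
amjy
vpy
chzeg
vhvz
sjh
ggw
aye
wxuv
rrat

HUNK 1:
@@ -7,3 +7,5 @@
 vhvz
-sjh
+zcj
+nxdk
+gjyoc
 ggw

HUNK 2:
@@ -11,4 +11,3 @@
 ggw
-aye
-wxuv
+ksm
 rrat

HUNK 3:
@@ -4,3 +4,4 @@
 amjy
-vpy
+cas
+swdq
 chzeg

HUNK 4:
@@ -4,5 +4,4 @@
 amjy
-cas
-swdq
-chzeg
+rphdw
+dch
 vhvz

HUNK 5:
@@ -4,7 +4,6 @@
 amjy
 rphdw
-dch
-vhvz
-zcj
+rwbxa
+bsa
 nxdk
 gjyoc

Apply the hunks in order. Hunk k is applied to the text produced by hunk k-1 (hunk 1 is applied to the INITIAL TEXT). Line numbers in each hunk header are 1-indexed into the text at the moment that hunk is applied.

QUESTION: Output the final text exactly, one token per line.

Answer: iqbzu
rwni
okq
amjy
rphdw
rwbxa
bsa
nxdk
gjyoc
ggw
ksm
rrat

Derivation:
Hunk 1: at line 7 remove [sjh] add [zcj,nxdk,gjyoc] -> 14 lines: iqbzu rwni okq amjy vpy chzeg vhvz zcj nxdk gjyoc ggw aye wxuv rrat
Hunk 2: at line 11 remove [aye,wxuv] add [ksm] -> 13 lines: iqbzu rwni okq amjy vpy chzeg vhvz zcj nxdk gjyoc ggw ksm rrat
Hunk 3: at line 4 remove [vpy] add [cas,swdq] -> 14 lines: iqbzu rwni okq amjy cas swdq chzeg vhvz zcj nxdk gjyoc ggw ksm rrat
Hunk 4: at line 4 remove [cas,swdq,chzeg] add [rphdw,dch] -> 13 lines: iqbzu rwni okq amjy rphdw dch vhvz zcj nxdk gjyoc ggw ksm rrat
Hunk 5: at line 4 remove [dch,vhvz,zcj] add [rwbxa,bsa] -> 12 lines: iqbzu rwni okq amjy rphdw rwbxa bsa nxdk gjyoc ggw ksm rrat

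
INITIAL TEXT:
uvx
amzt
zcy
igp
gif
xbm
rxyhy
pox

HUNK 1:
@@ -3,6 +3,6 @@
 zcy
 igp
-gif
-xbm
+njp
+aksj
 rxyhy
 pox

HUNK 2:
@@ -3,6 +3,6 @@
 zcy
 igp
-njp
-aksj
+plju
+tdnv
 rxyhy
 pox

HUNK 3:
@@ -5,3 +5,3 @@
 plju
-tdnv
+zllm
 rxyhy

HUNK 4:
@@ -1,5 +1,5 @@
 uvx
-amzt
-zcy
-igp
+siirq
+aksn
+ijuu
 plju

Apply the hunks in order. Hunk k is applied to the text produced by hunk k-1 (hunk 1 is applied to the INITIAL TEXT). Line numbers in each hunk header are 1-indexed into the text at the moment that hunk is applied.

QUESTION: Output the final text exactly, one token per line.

Hunk 1: at line 3 remove [gif,xbm] add [njp,aksj] -> 8 lines: uvx amzt zcy igp njp aksj rxyhy pox
Hunk 2: at line 3 remove [njp,aksj] add [plju,tdnv] -> 8 lines: uvx amzt zcy igp plju tdnv rxyhy pox
Hunk 3: at line 5 remove [tdnv] add [zllm] -> 8 lines: uvx amzt zcy igp plju zllm rxyhy pox
Hunk 4: at line 1 remove [amzt,zcy,igp] add [siirq,aksn,ijuu] -> 8 lines: uvx siirq aksn ijuu plju zllm rxyhy pox

Answer: uvx
siirq
aksn
ijuu
plju
zllm
rxyhy
pox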